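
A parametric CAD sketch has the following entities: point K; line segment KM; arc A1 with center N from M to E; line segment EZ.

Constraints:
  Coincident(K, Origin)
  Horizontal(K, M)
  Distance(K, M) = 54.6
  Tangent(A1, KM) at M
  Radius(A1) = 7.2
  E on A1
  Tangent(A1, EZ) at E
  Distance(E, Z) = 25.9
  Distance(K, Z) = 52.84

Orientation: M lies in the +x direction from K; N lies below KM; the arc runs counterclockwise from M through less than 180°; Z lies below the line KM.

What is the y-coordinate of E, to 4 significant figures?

-5.830

Checks: |NE| = 7.200 ✓; ∠(NE, EZ) = 90.00° ✓; |EZ| = 25.90 ✓; |KZ| = 52.84 ✓.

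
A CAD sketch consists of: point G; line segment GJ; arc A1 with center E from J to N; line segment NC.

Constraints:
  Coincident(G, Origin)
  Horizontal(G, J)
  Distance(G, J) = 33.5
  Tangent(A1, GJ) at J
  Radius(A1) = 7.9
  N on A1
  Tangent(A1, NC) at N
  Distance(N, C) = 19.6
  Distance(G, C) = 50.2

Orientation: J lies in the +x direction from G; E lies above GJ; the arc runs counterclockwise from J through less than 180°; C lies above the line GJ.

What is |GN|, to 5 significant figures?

42.078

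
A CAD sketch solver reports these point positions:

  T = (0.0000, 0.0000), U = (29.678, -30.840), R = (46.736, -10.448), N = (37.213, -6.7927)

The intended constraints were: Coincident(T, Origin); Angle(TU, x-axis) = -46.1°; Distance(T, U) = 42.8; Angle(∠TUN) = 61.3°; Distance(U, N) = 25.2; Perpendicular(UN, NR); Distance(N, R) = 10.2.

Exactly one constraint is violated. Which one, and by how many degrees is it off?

Perpendicular(UN, NR) — off by 3.60°.

T = (0.00, 0.00) ✓; TU at -46.10° ✓; |TU| = 42.80 ✓; ∠TUN = 61.30° ✓; |UN| = 25.20 ✓; ∠(UN, NR) = 93.60° ✗; |NR| = 10.20 ✓.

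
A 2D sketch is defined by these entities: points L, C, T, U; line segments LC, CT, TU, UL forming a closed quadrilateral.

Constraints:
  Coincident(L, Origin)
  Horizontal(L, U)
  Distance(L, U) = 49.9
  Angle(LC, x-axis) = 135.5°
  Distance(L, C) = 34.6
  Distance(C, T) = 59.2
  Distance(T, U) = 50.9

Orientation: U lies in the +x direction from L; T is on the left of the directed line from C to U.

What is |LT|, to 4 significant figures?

55.66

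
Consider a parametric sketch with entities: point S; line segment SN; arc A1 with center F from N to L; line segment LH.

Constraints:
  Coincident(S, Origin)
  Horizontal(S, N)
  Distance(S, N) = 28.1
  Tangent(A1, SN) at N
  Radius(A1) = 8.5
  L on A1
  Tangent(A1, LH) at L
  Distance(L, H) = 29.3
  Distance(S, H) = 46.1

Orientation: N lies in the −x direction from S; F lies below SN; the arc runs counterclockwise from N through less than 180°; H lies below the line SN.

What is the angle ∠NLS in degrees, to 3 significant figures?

38.1°

Checks: S.y = 0.00, N.y = 0.00 ✓; |FL| = 8.500 ✓; ∠(FL, LH) = 90.00° ✓; |LH| = 29.30 ✓; |SH| = 46.10 ✓.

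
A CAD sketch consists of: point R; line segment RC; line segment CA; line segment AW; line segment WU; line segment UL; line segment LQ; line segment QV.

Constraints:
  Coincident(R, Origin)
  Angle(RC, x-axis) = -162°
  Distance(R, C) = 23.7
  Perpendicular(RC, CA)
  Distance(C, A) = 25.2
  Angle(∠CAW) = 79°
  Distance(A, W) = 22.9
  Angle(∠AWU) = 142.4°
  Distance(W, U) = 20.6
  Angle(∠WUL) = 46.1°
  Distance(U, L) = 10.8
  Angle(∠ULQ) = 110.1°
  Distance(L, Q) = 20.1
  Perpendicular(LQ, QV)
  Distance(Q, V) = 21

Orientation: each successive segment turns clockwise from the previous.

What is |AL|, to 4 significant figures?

31.86

R is at the origin; RC runs at -162.0° with length 23.7, so C = (-22.54, -7.324). The perpendicularity gives CA at right angles to RC, so CA runs at 108.0°; with |CA| = 25.2, A = (-30.33, 16.64). ∠CAW = 79.0° gives AW at 7.000° from the x-axis; with |AW| = 22.9, W = (-7.598, 19.43). ∠AWU = 142.4° gives WU at -30.60° from the x-axis; with |WU| = 20.6, U = (10.13, 8.947). ∠WUL = 46.1° gives UL at -164.5° from the x-axis; with |UL| = 10.8, L = (-0.2739, 6.061). Then |AL| = |L − A| = 31.86.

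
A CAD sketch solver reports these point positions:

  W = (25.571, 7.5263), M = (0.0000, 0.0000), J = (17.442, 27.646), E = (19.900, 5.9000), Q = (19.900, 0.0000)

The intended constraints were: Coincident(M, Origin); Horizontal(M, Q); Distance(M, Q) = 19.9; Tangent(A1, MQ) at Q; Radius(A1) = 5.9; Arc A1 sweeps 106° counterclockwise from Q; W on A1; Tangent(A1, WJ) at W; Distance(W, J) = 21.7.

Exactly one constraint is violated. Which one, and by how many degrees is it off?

Tangent(A1, WJ) at W — off by 6.00°.

M = (0.00, 0.00) ✓; M.y = 0.00, Q.y = 0.00 ✓; |MQ| = 19.90 ✓; ∠(EQ, QM) = 90.00° ✓; |EQ| = 5.900 ✓; bearing(E→W) − bearing(E→Q) = 106.0° ✓; |EW| = 5.900 ✓; ∠(EW, WJ) = 84.00° ✗; |WJ| = 21.70 ✓.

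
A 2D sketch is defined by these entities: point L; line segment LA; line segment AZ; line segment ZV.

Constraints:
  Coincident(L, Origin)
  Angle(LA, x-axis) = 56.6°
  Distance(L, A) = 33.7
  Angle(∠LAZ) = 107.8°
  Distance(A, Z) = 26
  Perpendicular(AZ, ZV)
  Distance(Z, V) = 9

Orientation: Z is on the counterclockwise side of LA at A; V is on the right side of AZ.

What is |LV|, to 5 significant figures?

54.827

L is at the origin; LA runs at 56.6° with length 33.7, so A = 33.7·(cos 56.6°, sin 56.6°) = (18.551, 28.134). ∠LAZ = 107.8°, so AZ runs at 56.6° + (180° − 107.8°) = 128.80° from the x-axis; with |AZ| = 26.0, Z = A + 26.0·(cos 128.80°, sin 128.80°) = (2.2595, 48.397). AZ ⟂ ZV; with |ZV| = 9.0 on the right of AZ, V = Z + 9.0·(0.77934, 0.62660) = (9.2735, 54.037). Then |LV| = |V − L| = 54.827.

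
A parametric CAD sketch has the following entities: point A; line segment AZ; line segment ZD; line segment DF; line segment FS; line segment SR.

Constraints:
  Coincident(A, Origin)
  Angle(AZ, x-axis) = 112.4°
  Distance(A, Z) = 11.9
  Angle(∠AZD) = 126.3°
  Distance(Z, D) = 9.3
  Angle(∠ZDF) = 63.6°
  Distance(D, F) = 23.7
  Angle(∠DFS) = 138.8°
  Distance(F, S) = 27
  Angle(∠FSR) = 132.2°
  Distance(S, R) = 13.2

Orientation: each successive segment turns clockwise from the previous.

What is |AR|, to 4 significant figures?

35.08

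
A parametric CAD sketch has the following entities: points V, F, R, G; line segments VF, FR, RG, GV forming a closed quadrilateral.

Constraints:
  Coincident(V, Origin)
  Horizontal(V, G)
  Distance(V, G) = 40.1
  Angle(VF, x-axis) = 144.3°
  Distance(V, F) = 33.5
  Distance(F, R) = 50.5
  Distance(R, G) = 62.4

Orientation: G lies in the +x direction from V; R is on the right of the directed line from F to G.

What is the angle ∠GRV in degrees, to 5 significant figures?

34.973°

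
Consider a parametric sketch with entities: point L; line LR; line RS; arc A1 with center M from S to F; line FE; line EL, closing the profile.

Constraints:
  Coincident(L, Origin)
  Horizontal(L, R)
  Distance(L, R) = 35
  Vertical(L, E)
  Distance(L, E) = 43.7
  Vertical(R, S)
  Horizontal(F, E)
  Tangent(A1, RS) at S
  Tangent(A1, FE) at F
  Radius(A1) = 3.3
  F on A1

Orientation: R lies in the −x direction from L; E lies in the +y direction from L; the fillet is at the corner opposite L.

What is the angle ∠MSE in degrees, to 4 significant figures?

5.386°

The virtual corner opposite L is at (-35.00, 43.70). The tangent condition forces MS to be normal to RS and the tangent condition forces MF to be normal to FE, with radius 3.3, so the center M sits 3.3 in from both sides at M = (-31.70, 40.40). That places the tangent points at S = (-35.00, 40.40) on RS and F = (-31.70, 43.70) on FE. Then cos ∠MSE = SM·SE / (|SM||SE|), giving 5.386°.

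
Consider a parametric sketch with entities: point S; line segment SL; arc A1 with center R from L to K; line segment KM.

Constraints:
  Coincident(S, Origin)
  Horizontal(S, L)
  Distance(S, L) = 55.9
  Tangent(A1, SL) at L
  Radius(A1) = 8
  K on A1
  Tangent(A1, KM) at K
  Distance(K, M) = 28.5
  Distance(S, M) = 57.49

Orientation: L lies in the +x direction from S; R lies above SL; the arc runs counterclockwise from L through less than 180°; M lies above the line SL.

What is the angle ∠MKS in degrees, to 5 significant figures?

64.658°

S is at the origin; S and L share the same y with |SL| = 55.9 and L on the +x side, so L = (55.900, 0.0000). Tangency of A1 to SL means the radius RL is perpendicular to SL, so R = L + (0, 8) = (55.900, 8.0000). Since RK ⟂ KM (tangency), |RM| = √(8.0² + 28.5²) = 29.602 regardless of where K sits on A1. So M lies on both circle(S, 57.49) and circle(R, 29.602); the above-SL intersection is M = (45.155, 35.583). K is the foot of the tangent from M: K = (62.292, 12.810).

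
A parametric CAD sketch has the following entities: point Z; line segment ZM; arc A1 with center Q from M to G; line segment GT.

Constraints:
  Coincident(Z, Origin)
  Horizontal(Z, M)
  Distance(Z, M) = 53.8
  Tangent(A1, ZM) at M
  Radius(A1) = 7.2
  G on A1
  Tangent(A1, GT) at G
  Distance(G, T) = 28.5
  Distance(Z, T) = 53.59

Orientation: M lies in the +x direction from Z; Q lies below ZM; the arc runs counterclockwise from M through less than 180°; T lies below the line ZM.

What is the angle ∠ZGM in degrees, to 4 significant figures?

133.1°

Checks: ∠(QM, MZ) = 90.00° ✓; |QG| = 7.200 ✓; ∠(QG, GT) = 90.00° ✓; |GT| = 28.50 ✓; |ZT| = 53.59 ✓.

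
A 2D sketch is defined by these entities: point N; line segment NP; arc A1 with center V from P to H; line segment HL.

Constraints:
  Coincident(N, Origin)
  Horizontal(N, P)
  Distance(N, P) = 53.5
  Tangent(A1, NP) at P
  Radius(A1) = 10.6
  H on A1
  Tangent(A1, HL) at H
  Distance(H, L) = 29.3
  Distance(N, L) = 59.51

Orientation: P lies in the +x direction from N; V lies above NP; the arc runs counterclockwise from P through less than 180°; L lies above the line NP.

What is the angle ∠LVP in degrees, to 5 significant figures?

161.97°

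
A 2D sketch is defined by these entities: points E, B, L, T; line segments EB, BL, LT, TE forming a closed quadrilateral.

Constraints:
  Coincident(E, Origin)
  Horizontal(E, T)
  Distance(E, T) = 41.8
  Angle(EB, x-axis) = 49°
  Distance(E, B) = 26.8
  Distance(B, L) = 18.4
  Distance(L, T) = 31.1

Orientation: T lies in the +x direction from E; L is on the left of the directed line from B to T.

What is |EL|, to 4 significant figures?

44.70

E is at the origin; ET is horizontal with |ET| = 41.8 and T in +x, so T = (41.8, 0). EB runs at 49.0° with |EB| = 26.8, so B = (17.58, 20.23). L is determined by |BL| = 18.4 and |LT| = 31.1 together: it lies at the intersection of circle(B, 18.4) and circle(T, 31.1). With |BT| = 31.55, the foot of the radical line on BT is 5.815 from B and the perpendicular offset is √(18.4² − 5.815²) = 17.46. Taking the left-of-BT solution: L = (33.24, 29.90).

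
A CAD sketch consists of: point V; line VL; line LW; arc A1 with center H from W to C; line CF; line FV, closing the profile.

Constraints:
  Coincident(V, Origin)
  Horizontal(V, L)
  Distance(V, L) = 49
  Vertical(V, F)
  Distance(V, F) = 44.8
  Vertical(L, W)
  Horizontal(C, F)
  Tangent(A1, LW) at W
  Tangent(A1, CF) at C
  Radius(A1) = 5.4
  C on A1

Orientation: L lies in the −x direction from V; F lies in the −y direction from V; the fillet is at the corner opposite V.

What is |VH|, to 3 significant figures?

58.8

VF is vertical with |VF| = 44.8 and F on the −y side, so F = (0.00, -44.8). The virtual corner opposite V is at (-49.0, -44.8). The tangent condition forces HW to be normal to LW and A1 meets CF tangentially, so HC is at right angles to CF, with radius 5.4, so the center H sits 5.4 in from both sides at H = (-43.6, -39.4). Then |VH| = |H − V| = 58.8.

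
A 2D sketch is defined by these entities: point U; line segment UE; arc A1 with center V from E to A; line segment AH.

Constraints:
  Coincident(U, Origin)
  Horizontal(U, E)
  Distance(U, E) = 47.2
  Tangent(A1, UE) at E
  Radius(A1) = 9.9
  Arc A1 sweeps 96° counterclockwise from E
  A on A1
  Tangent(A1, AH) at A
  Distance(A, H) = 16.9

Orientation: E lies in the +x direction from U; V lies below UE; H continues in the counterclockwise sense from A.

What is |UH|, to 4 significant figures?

47.96

On A1, E sits at bearing 90° from V; a 96° counterclockwise sweep puts A at bearing 186°, so A = V + 9.9·(cos 186°, sin 186°) = (37.35, -10.93). Since A1 is tangent to AH there, VA ⟂ AH, so AH runs along (−sin 186°, cos 186°); with |AH| = 16.9, H = (39.12, -27.74). Then |UH| = |H − U| = 47.96.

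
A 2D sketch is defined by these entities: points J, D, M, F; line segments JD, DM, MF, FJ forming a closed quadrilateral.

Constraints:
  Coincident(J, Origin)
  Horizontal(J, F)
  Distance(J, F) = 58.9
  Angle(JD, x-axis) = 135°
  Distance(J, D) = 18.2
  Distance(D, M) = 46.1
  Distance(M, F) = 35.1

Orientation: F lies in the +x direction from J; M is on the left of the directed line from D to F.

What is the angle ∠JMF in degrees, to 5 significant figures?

104.36°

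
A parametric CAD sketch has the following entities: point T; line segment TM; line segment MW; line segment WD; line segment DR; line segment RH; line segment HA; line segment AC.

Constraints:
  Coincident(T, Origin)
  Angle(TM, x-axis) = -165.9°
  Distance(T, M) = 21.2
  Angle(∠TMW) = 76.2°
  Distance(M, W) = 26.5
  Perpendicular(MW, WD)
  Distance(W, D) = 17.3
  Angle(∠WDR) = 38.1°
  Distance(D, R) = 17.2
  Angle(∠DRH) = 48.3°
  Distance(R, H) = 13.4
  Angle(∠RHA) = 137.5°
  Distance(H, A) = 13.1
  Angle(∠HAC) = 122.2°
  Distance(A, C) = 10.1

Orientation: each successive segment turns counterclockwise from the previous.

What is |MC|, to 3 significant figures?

43.1

∠RHA = 137.5° gives HA at -16.0° from the x-axis; with |HA| = 13.1, A = (9.79, -32.5). ∠HAC = 122.2° gives AC at 41.8° from the x-axis; with |AC| = 10.1, C = (17.3, -25.7). Then |MC| = |C − M| = 43.1.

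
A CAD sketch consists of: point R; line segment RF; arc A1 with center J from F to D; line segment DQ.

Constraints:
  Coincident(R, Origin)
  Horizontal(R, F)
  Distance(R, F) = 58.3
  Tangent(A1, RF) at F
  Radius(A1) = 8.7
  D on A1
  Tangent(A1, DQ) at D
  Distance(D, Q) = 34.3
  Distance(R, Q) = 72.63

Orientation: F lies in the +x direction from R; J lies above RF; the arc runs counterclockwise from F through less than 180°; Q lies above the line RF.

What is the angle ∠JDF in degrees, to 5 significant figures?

37.417°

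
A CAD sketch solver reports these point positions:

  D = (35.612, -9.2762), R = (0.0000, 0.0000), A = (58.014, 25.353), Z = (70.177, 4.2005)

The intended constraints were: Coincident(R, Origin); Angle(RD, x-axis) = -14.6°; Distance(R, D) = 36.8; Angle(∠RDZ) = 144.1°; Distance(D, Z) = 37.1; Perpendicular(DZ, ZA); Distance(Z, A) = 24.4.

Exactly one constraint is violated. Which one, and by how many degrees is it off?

Perpendicular(DZ, ZA) — off by 8.60°.

R = (0.00, 0.00) ✓; RD at -14.60° ✓; |RD| = 36.80 ✓; ∠RDZ = 144.1° ✓; |DZ| = 37.10 ✓; ∠(DZ, ZA) = 98.60° ✗; |ZA| = 24.40 ✓.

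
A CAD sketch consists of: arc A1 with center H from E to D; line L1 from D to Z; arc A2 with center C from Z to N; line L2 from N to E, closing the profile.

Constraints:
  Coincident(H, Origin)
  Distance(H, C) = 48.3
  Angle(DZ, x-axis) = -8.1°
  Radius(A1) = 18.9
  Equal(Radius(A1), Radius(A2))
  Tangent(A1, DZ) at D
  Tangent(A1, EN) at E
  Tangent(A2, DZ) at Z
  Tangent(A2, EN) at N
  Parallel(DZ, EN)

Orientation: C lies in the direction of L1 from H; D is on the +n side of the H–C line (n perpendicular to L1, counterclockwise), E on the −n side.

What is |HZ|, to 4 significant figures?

51.87

The slot axis is L1's direction at -8.1°, so u = (cos -8.1°, sin -8.1°) = (0.9900, -0.1409) and n = (−sin -8.1°, cos -8.1°) = (0.1409, 0.9900). H is at the origin and C lies 48.3 along u from H, so C = 48.3·u = (47.82, -6.806). Tangency of A1 to both parallel lines with radius 18.9 puts D and E at H ± 18.9·n: D = (2.663, 18.71), E = (-2.663, -18.71). Equal radii place Z and N the same way about C: Z = C + 18.9·n = (50.48, 11.91), N = C − 18.9·n = (45.16, -25.52). Then |HZ| = |Z − H| = 51.87.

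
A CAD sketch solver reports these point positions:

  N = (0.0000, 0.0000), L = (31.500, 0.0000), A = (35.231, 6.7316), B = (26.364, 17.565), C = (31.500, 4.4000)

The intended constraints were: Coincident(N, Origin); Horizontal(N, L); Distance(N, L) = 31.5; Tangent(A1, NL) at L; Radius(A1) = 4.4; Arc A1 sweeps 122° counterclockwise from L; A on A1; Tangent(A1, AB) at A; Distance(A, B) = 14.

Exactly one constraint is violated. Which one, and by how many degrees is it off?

Tangent(A1, AB) at A — off by 7.30°.

N = (0.00, 0.00) ✓; N.y = 0.00, L.y = 0.00 ✓; |NL| = 31.50 ✓; ∠(CL, LN) = 90.00° ✓; |CL| = 4.400 ✓; bearing(C→A) − bearing(C→L) = 122.0° ✓; |CA| = 4.400 ✓; ∠(CA, AB) = 82.70° ✗; |AB| = 14.00 ✓.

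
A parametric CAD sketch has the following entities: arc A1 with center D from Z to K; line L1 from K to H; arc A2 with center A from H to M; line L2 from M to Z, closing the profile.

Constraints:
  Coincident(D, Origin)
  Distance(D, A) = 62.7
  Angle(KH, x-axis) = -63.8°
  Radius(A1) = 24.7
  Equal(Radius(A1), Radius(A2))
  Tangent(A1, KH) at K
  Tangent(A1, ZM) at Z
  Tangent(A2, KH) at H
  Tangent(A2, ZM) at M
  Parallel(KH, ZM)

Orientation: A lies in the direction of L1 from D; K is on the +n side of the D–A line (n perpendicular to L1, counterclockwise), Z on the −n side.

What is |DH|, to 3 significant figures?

67.4

Tangency of A1 to both parallel lines with radius 24.7 puts K and Z at D ± 24.7·n: K = (22.2, 10.9), Z = (-22.2, -10.9). Equal radii place H and M the same way about A: H = A + 24.7·n = (49.8, -45.4), M = A − 24.7·n = (5.52, -67.2). Then |DH| = |H − D| = 67.4.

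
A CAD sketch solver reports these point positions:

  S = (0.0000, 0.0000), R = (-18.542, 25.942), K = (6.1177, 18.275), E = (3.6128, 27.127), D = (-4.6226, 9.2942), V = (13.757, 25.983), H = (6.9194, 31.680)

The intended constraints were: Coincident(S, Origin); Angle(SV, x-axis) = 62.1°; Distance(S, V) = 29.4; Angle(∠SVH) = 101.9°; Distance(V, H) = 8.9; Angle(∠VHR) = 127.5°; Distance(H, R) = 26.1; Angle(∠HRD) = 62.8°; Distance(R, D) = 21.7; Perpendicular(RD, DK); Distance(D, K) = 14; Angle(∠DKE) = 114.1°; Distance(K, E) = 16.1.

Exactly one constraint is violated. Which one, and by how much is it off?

Distance(K, E) = 16.1 — off by 6.90.

S = (0.00, 0.00) ✓; SV at 62.10° ✓; |SV| = 29.40 ✓; ∠SVH = 101.9° ✓; |VH| = 8.900 ✓; ∠VHR = 127.5° ✓; |HR| = 26.10 ✓; ∠HRD = 62.80° ✓; |RD| = 21.70 ✓; ∠(RD, DK) = 90.00° ✓; |DK| = 14.00 ✓; ∠DKE = 114.1° ✓; |KE| = 9.200 ✗.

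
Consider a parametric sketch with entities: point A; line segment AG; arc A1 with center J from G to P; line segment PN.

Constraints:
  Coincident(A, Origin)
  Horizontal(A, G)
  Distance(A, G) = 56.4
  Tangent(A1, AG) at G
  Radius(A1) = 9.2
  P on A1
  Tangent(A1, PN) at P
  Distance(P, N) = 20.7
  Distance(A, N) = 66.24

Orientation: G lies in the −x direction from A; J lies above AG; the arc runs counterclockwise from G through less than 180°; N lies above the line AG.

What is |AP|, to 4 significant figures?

50.17

Checks: |JP| = 9.200 ✓; ∠(JP, PN) = 90.00° ✓; |PN| = 20.70 ✓; |AN| = 66.24 ✓.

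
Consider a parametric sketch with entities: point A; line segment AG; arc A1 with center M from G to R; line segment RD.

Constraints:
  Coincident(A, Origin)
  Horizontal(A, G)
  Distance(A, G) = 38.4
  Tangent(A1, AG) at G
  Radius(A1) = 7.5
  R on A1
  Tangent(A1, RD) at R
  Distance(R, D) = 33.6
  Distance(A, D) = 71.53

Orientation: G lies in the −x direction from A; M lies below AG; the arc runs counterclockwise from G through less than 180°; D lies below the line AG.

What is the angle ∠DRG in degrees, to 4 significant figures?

154.7°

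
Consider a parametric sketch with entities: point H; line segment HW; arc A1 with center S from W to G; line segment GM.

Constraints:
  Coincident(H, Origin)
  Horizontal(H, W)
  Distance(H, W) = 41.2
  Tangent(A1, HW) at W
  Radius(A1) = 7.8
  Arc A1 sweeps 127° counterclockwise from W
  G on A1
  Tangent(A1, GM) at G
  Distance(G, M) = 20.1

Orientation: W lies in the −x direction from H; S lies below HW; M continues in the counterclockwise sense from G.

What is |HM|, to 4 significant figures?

45.42

H is at the origin; H and W share the same y with |HW| = 41.2 and W on the −x side, so W = (-41.20, 0.000). The tangent condition forces SW to be normal to HW, so S = W + (0, -7.8) = (-41.20, -7.800). On A1, W sits at bearing 90° from S; a 127° counterclockwise sweep puts G at bearing 217°, so G = S + 7.8·(cos 217°, sin 217°) = (-47.43, -12.49). Since A1 is tangent to GM there, SG ⟂ GM, so GM runs along (−sin 217°, cos 217°); with |GM| = 20.1, M = (-35.33, -28.55). Then |HM| = |M − H| = 45.42.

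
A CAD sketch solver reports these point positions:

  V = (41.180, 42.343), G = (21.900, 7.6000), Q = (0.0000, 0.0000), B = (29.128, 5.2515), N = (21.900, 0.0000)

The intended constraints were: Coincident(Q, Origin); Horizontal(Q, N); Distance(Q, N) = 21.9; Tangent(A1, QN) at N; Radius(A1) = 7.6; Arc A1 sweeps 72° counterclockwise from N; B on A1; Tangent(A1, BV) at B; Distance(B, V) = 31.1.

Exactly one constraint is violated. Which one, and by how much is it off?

Distance(B, V) = 31.1 — off by 7.90.

Q = (0.00, 0.00) ✓; Q.y = 0.00, N.y = 0.00 ✓; |QN| = 21.90 ✓; ∠(GN, NQ) = 90.00° ✓; |GN| = 7.600 ✓; bearing(G→B) − bearing(G→N) = 72.00° ✓; |GB| = 7.600 ✓; ∠(GB, BV) = 90.00° ✓; |BV| = 39.00 ✗.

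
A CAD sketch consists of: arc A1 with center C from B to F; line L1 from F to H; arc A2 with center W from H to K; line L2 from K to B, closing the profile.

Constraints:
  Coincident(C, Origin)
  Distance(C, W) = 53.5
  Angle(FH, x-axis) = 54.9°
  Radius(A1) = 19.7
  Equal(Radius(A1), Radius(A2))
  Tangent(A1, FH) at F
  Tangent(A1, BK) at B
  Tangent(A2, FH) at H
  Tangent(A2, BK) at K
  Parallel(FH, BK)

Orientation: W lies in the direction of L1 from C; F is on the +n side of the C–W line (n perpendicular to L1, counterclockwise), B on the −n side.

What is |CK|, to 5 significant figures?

57.012

The slot axis is L1's direction at 54.9°, so u = (cos 54.9°, sin 54.9°) = (0.57501, 0.81815) and n = (−sin 54.9°, cos 54.9°) = (-0.81815, 0.57501). C is at the origin and W lies 53.5 along u from C, so W = 53.5·u = (30.763, 43.771). Tangency of A1 to both parallel lines with radius 19.7 puts F and B at C ± 19.7·n: F = (-16.118, 11.328), B = (16.118, -11.328). Equal radii place H and K the same way about W: H = W + 19.7·n = (14.645, 55.099), K = W − 19.7·n = (46.880, 32.443). Then |CK| = |K − C| = 57.012.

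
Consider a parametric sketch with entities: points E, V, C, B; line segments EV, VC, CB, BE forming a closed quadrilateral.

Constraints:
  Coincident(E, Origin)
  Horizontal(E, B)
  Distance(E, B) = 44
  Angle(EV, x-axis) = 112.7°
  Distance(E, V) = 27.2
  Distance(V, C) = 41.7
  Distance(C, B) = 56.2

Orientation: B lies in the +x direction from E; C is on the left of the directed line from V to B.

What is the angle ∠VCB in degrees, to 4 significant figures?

73.93°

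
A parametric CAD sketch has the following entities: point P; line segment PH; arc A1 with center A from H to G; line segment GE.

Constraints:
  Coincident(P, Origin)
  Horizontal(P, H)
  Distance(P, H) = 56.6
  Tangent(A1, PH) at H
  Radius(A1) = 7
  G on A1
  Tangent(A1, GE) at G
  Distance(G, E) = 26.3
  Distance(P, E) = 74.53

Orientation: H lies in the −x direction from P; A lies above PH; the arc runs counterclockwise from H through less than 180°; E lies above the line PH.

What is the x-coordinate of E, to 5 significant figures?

-67.299

P is at the origin; P and H share the same y with |PH| = 56.6 and H on the −x side, so H = (-56.600, 0.0000). The tangent condition forces AH to be normal to PH, so A = H + (0, 7) = (-56.600, 7.0000). Since AG ⟂ GE (tangency), |AE| = √(7.0² + 26.3²) = 27.216 regardless of where G sits on A1. So E lies on both circle(P, 74.53) and circle(A, 27.216); the above-PH intersection is E = (-67.299, 32.024). G is the foot of the tangent from E: G = (-51.088, 11.315).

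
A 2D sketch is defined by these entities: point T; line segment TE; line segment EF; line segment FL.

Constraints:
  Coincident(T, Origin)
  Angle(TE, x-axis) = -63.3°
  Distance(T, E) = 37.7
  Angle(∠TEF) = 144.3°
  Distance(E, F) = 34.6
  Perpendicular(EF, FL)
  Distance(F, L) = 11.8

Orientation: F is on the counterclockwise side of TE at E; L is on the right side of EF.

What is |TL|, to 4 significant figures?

73.45

T is at the origin; TE runs at -63.3° with length 37.7, so E = 37.7·(cos -63.3°, sin -63.3°) = (16.94, -33.68). ∠TEF = 144.3°, so EF runs at -63.3° + (180° − 144.3°) = -27.60° from the x-axis; with |EF| = 34.6, F = E + 34.6·(cos -27.60°, sin -27.60°) = (47.60, -49.71). The perpendicularity gives FL at right angles to EF; with |FL| = 11.8 on the right of EF, L = F + 11.8·(-0.4633, -0.8862) = (42.14, -60.17). Then |TL| = |L − T| = 73.45.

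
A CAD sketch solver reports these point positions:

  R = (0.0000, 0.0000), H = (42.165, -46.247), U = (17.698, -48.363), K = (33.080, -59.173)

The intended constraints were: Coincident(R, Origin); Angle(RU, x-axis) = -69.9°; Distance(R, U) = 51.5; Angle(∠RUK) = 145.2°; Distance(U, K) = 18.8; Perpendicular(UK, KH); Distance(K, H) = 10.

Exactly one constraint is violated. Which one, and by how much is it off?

Distance(K, H) = 10 — off by 5.80.

R = (0.00, 0.00) ✓; RU at -69.90° ✓; |RU| = 51.50 ✓; ∠RUK = 145.2° ✓; |UK| = 18.80 ✓; ∠(UK, KH) = 90.00° ✓; |KH| = 15.80 ✗.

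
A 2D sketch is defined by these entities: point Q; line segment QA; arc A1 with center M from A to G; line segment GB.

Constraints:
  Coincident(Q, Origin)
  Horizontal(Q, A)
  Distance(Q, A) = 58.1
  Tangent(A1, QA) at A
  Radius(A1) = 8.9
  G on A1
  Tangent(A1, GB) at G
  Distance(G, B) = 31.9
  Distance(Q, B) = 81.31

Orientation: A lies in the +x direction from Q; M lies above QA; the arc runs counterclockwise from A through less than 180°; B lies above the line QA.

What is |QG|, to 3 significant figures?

67.4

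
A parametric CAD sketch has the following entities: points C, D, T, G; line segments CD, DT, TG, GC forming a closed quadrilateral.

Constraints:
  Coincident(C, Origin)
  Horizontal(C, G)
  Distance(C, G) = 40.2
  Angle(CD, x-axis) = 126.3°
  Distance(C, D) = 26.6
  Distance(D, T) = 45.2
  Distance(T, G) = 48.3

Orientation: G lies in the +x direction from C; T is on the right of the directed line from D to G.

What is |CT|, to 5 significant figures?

22.071

C is at the origin; CG is horizontal with |CG| = 40.2 and G in +x, so G = (40.2, 0). CD runs at 126.3° with |CD| = 26.6, so D = (-15.748, 21.438). T is determined by |DT| = 45.2 and |TG| = 48.3 together: it lies at the intersection of circle(D, 45.2) and circle(G, 48.3). With |DG| = 59.914, the foot of the radical line on DG is 27.538 from D and the perpendicular offset is √(45.2² − 27.538²) = 35.843. Taking the right-of-DG solution: T = (-2.8572, -21.885).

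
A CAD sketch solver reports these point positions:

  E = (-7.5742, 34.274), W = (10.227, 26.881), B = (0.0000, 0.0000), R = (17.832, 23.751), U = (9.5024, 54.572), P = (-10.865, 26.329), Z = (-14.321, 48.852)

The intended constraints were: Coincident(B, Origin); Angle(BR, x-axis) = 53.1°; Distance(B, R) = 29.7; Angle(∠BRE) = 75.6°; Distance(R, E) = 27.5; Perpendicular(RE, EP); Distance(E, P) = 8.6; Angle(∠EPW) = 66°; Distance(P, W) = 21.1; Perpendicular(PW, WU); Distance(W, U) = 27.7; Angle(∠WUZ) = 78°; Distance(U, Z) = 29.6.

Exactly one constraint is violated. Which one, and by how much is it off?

Distance(U, Z) = 29.6 — off by 5.10.

B = (0.00, 0.00) ✓; BR at 53.10° ✓; |BR| = 29.70 ✓; ∠BRE = 75.60° ✓; |RE| = 27.50 ✓; ∠(RE, EP) = 90.00° ✓; |EP| = 8.600 ✓; ∠EPW = 66.00° ✓; |PW| = 21.10 ✓; ∠(PW, WU) = 90.00° ✓; |WU| = 27.70 ✓; ∠WUZ = 78.00° ✓; |UZ| = 24.50 ✗.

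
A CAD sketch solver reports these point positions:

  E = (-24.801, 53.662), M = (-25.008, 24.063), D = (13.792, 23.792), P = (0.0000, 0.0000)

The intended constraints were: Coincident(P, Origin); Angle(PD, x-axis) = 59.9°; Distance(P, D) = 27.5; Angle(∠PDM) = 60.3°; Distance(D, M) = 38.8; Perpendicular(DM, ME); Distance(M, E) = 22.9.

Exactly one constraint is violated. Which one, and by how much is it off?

Distance(M, E) = 22.9 — off by 6.70.

P = (0.00, 0.00) ✓; PD at 59.90° ✓; |PD| = 27.50 ✓; ∠PDM = 60.30° ✓; |DM| = 38.80 ✓; ∠(DM, ME) = 90.00° ✓; |ME| = 29.60 ✗.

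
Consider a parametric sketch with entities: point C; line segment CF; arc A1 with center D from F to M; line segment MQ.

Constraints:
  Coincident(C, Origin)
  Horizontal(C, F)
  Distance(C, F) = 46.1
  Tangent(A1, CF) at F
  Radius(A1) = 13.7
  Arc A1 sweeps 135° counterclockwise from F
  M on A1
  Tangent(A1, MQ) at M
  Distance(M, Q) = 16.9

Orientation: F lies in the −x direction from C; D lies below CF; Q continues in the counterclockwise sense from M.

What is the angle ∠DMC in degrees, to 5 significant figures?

22.255°

C is at the origin; C and F share the same y with |CF| = 46.1 and F on the −x side, so F = (-46.100, 0.0000). Tangency of A1 to CF means the radius DF is perpendicular to CF, so D = F + (0, -13.7) = (-46.100, -13.700). On A1, F sits at bearing 90° from D; a 135° counterclockwise sweep puts M at bearing 225°, so M = D + 13.7·(cos 225°, sin 225°) = (-55.787, -23.387). Then cos ∠DMC = MD·MC / (|MD||MC|), giving 22.255°.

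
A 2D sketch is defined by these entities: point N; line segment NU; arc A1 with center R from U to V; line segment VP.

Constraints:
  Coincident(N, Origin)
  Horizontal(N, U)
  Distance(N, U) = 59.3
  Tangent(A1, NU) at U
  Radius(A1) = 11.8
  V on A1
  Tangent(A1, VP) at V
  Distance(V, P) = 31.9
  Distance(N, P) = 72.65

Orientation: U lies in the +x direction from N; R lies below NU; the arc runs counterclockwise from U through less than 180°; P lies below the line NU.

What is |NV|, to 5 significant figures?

50.212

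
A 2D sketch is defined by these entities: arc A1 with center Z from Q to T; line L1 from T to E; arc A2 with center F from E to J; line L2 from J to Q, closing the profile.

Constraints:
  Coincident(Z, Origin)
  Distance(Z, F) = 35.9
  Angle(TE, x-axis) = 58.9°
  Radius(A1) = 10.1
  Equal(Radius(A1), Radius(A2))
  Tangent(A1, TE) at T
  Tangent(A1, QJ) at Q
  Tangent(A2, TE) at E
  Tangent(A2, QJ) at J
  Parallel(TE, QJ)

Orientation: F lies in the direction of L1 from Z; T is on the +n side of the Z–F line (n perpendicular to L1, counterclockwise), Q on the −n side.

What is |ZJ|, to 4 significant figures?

37.29

The slot axis is L1's direction at 58.9°, so u = (cos 58.9°, sin 58.9°) = (0.5165, 0.8563) and n = (−sin 58.9°, cos 58.9°) = (-0.8563, 0.5165). Z is at the origin and F lies 35.9 along u from Z, so F = 35.9·u = (18.54, 30.74). Tangency of A1 to both parallel lines with radius 10.1 puts T and Q at Z ± 10.1·n: T = (-8.648, 5.217), Q = (8.648, -5.217). Equal radii place E and J the same way about F: E = F + 10.1·n = (9.895, 35.96), J = F − 10.1·n = (27.19, 25.52). Then |ZJ| = |J − Z| = 37.29.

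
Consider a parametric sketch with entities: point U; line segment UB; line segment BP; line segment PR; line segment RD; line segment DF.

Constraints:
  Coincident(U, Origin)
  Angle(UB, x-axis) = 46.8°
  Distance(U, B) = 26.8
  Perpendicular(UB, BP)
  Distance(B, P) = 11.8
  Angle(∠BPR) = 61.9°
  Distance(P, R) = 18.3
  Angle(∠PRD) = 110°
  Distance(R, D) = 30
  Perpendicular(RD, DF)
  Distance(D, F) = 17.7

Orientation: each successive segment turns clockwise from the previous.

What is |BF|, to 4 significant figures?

24.67

∠PRD = 110.0° gives RD at 128.7° from the x-axis; with |RD| = 30.0, D = (-9.144, 29.00). The perpendicularity gives DF at right angles to RD, so DF runs at 38.70°; with |DF| = 17.7, F = (4.670, 40.07). Then |BF| = |F − B| = 24.67.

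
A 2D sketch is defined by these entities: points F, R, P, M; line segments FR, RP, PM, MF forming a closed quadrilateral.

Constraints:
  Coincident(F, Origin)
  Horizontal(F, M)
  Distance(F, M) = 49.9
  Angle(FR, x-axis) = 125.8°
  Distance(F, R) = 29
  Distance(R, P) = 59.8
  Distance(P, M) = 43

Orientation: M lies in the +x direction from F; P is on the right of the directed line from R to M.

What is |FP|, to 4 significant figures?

30.85

Checks: |RP| = 59.80 ✓; |PM| = 43.00 ✓.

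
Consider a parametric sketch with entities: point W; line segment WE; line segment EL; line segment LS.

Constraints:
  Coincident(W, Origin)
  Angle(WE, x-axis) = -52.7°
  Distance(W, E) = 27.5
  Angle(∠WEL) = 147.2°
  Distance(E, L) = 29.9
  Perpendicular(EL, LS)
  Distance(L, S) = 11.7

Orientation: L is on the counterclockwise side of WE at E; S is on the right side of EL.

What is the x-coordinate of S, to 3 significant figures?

40.8

W is at the origin; WE runs at -52.7° with length 27.5, so E = 27.5·(cos -52.7°, sin -52.7°) = (16.7, -21.9). ∠WEL = 147.2°, so EL runs at -52.7° + (180° − 147.2°) = -19.9° from the x-axis; with |EL| = 29.9, L = E + 29.9·(cos -19.9°, sin -19.9°) = (44.8, -32.1). EL ⟂ LS; with |LS| = 11.7 on the right of EL, S = L + 11.7·(-0.340, -0.940) = (40.8, -43.1). So S.x = 40.8.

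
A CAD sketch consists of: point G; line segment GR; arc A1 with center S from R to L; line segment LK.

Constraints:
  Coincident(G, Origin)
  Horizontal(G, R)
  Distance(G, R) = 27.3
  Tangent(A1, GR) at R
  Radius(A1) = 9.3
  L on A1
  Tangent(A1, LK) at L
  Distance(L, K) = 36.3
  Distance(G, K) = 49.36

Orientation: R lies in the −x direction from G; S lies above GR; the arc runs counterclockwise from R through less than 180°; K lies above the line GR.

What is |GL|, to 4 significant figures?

20.33

Checks: |SL| = 9.300 ✓; ∠(SL, LK) = 90.00° ✓; |LK| = 36.30 ✓; |GK| = 49.36 ✓.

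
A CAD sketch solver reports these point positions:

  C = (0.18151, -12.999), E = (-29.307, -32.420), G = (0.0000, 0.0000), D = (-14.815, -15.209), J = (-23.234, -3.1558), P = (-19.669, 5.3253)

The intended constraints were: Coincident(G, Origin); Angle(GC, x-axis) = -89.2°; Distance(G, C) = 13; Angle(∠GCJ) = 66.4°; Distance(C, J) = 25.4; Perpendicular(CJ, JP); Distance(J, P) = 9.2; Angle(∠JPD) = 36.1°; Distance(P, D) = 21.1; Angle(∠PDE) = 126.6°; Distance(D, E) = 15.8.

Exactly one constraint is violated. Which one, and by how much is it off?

Distance(D, E) = 15.8 — off by 6.70.

G = (0.00, 0.00) ✓; GC at -89.20° ✓; |GC| = 13.00 ✓; ∠GCJ = 66.40° ✓; |CJ| = 25.40 ✓; ∠(CJ, JP) = 90.00° ✓; |JP| = 9.200 ✓; ∠JPD = 36.10° ✓; |PD| = 21.10 ✓; ∠PDE = 126.6° ✓; |DE| = 22.50 ✗.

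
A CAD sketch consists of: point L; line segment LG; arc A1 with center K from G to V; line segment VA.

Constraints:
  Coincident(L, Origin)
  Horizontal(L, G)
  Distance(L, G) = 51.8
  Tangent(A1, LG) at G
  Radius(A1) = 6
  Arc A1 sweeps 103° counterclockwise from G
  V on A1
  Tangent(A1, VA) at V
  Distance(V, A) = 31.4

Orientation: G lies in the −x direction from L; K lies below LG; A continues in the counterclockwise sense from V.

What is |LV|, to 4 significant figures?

58.11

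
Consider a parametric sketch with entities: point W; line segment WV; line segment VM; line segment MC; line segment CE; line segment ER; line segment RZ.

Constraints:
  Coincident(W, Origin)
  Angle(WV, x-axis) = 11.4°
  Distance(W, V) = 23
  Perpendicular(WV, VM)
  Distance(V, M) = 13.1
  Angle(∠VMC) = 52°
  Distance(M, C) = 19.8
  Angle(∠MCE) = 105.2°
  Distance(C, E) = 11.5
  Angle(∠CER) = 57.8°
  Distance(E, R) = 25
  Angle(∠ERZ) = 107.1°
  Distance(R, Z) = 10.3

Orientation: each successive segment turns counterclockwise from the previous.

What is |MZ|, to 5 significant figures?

6.6056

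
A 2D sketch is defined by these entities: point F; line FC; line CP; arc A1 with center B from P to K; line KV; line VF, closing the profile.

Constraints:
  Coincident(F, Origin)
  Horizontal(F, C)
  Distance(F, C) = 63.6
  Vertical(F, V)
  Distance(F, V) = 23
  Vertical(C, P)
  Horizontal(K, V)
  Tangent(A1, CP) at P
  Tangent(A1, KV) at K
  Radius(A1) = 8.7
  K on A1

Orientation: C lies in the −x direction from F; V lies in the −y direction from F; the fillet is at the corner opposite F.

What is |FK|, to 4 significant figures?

59.52

The virtual corner opposite F is at (-63.60, -23.00). Since A1 is tangent to CP there, BP ⟂ CP and A1 meets KV tangentially, so BK is at right angles to KV, with radius 8.7, so the center B sits 8.7 in from both sides at B = (-54.90, -14.30). That places the tangent points at P = (-63.60, -14.30) on CP and K = (-54.90, -23.00) on KV. Then |FK| = |K − F| = 59.52.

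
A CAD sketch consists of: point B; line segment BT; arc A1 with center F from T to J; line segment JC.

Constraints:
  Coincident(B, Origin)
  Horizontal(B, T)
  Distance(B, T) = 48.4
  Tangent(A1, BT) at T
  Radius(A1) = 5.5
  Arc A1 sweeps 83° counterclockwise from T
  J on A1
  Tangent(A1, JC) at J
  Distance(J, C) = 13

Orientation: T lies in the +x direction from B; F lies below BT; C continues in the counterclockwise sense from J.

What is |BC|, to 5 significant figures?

44.998

On A1, T sits at bearing 90° from F; an 83° counterclockwise sweep puts J at bearing 173°, so J = F + 5.5·(cos 173°, sin 173°) = (42.941, -4.8297). Since A1 is tangent to JC there, FJ ⟂ JC, so JC runs along (−sin 173°, cos 173°); with |JC| = 13.0, C = (41.357, -17.733). Then |BC| = |C − B| = 44.998.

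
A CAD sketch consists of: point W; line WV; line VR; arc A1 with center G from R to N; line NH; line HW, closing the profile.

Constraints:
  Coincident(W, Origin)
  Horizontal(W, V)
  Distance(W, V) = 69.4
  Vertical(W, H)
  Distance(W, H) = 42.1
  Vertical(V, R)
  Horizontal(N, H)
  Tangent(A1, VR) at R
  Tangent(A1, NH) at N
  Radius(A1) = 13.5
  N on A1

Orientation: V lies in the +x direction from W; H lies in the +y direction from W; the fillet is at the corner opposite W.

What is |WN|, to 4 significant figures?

69.98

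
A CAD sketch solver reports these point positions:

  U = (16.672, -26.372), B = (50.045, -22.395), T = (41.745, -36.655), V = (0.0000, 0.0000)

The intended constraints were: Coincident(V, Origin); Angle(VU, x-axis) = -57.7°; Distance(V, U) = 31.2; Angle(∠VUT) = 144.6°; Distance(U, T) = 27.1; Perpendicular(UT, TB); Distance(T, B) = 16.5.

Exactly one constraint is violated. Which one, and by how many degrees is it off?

Perpendicular(UT, TB) — off by 7.90°.

V = (0.00, 0.00) ✓; VU at -57.70° ✓; |VU| = 31.20 ✓; ∠VUT = 144.6° ✓; |UT| = 27.10 ✓; ∠(UT, TB) = 82.10° ✗; |TB| = 16.50 ✓.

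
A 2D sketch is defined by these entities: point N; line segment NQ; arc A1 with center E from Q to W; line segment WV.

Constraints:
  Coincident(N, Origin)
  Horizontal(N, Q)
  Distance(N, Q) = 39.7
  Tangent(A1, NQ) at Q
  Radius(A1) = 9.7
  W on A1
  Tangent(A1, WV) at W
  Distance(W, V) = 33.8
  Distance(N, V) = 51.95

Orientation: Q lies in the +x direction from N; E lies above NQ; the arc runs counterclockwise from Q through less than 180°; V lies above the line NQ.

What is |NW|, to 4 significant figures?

50.09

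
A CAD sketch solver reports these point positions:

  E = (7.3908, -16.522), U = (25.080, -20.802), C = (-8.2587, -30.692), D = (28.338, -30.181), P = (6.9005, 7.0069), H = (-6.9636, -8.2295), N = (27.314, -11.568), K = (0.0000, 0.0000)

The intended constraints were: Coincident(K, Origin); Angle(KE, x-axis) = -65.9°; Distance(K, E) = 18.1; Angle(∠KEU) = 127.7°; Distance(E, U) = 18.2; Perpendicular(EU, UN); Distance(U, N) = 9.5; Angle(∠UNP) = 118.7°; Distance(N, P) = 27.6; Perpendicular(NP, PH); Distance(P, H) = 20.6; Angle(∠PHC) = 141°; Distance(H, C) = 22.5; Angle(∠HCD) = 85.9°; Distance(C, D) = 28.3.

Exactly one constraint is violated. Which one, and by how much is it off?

Distance(C, D) = 28.3 — off by 8.30.

K = (0.00, 0.00) ✓; KE at -65.90° ✓; |KE| = 18.10 ✓; ∠KEU = 127.7° ✓; |EU| = 18.20 ✓; ∠(EU, UN) = 90.00° ✓; |UN| = 9.500 ✓; ∠UNP = 118.7° ✓; |NP| = 27.60 ✓; ∠(NP, PH) = 90.00° ✓; |PH| = 20.60 ✓; ∠PHC = 141.0° ✓; |HC| = 22.50 ✓; ∠HCD = 85.90° ✓; |CD| = 36.60 ✗.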